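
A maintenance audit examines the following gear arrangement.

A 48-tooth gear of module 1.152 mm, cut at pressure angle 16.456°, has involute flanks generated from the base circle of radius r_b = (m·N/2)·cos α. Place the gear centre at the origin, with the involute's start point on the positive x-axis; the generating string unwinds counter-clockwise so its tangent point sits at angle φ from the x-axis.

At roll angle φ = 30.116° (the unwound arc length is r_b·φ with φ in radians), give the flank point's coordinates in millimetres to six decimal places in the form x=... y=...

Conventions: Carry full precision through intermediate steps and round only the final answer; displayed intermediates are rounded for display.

x=29.929180 y=1.248405

recognized (one wheel, involute flank): single-mesh tooth geometry, m = 1.152, N = 48
pitch radius r_p = m·N/2 = 1.152·48/2 = 27.648000
base radius r_b = r_p·cos α = 27.648000·cos 16.456° = 26.515470
roll angle φ = 30.116° = 0.52562336 rad
x = r_b·(cos φ + φ·sin φ) = 29.929180
y = r_b·(sin φ − φ·cos φ) = 1.248405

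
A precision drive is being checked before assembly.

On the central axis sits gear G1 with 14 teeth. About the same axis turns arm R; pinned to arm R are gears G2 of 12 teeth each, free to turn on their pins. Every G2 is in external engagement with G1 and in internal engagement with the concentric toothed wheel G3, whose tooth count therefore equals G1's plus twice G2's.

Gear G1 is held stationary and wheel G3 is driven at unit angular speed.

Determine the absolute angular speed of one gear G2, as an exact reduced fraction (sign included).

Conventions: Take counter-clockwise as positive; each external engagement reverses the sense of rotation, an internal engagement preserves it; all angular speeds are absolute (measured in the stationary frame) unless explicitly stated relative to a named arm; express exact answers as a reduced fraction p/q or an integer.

planetary set (14T centre, 12T on arm, 38T internal) — Willis relation
ring teeth: 14 + 2·12 = 38
14(ω_sun−ω_arm) = −38(ω_ring−ω_arm),  ω_sun = 0, ω_ring = 1
14(0−ω_arm) = −38(1−ω_arm)  ⇒  52·ω_arm = 38  ⇒  ω_arm = 19/26
sun–planet mesh: 14·(0−19/26) = −12·(ω_p−ω_arm)  ⇒  ω_p−ω_arm = 133/156
ω_p = 19/26 + 133/156 = 19/12
exact speed ratio = 19/12

19/12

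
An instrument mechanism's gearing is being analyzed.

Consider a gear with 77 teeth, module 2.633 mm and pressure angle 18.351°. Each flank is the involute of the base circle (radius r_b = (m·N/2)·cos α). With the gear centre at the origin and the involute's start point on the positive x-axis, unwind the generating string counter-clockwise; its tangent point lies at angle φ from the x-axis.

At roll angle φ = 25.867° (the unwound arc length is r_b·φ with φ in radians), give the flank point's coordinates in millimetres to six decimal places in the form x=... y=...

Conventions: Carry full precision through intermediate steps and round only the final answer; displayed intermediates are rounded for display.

x=105.526674 y=2.891450

recognized (one wheel, involute flank): single-mesh tooth geometry, m = 2.633, N = 77
pitch radius r_p = m·N/2 = 2.633·77/2 = 101.370500
base radius r_b = r_p·cos α = 101.370500·cos 18.351° = 96.215365
roll angle φ = 25.867° = 0.45146432 rad
x = r_b·(cos φ + φ·sin φ) = 105.526674
y = r_b·(sin φ − φ·cos φ) = 2.891450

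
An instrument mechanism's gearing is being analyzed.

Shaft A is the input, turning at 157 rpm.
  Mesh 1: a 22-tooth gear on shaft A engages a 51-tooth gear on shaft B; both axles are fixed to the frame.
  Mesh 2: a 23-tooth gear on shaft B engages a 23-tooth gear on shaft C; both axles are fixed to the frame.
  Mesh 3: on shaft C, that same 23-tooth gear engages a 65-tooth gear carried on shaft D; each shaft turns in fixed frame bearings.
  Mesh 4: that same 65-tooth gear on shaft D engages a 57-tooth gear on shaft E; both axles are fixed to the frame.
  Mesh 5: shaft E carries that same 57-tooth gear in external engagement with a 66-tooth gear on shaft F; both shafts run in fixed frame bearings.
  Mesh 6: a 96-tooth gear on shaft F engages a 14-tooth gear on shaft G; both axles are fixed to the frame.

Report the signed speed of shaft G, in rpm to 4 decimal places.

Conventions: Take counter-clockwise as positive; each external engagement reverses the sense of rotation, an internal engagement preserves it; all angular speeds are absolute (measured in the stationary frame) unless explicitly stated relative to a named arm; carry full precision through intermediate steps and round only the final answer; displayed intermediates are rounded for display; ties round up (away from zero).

topology: fixed-axis compound train — 6 meshes, A→G
mesh 1 [22T→51T]: ω = 157.0000×22/51 = 67.7255 rpm, sense flips to −
mesh 2 [23T→23T]: ω = 67.7255×23/23 = 67.7255 rpm, sense flips to +
mesh 3 [23T→65T]: ω = 67.7255×23/65 = 23.9644 rpm, sense flips to −
mesh 4 [65T→57T]: ω = 23.9644×65/57 = 27.3278 rpm, sense flips to +
mesh 5 [57T→66T]: ω = 27.3278×57/66 = 23.6013 rpm, sense flips to −
mesh 6 [96T→14T]: ω = 23.6013×96/14 = 161.8375 rpm, sense flips to +
signed output speed = +161.8375 rpm

+161.8375 rpm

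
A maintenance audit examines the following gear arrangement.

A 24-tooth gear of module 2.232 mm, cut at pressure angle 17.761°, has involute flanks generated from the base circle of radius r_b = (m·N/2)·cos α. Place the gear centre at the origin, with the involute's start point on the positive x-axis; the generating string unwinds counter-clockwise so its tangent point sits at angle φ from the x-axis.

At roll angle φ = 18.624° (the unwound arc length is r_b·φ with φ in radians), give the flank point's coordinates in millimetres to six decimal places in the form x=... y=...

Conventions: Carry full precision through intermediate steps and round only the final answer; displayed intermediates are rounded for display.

class = single-mesh tooth geometry [base-circle involute, m = 2.232, 24T]
pitch radius r_p = m·N/2 = 2.232·24/2 = 26.784000
base radius r_b = r_p·cos α = 26.784000·cos 17.761° = 25.507401
roll angle φ = 18.624° = 0.32505012 rad
x = r_b·(cos φ + φ·sin φ) = 26.819540
y = r_b·(sin φ − φ·cos φ) = 0.288935

x=26.819540 y=0.288935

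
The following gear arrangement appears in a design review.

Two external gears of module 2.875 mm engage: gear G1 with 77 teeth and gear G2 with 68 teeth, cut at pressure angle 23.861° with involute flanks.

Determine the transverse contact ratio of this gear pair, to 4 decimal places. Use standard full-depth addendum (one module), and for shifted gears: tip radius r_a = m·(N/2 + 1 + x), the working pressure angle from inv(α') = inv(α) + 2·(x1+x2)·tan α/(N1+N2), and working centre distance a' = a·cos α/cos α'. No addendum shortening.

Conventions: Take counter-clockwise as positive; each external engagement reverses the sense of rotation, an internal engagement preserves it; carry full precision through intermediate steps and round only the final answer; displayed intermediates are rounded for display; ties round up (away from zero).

single-mesh involute tooth geometry (77T engaging 68T at module 2.875)
base radii: r_b1 = 101.226986, r_b2 = 89.395260
tip radii: r_a1 = 113.562500, r_a2 = 100.625000
no profile shift: α' = α, a' = a
action lengths: √(r_a1²−r_b1²) = 51.473671, √(r_a2²−r_b2²) = 46.193918
base pitch p_b = π·m·cos α = 8.260103
CR = (51.473671 + 46.193918 − 208.437500·sin 23.86100°)/8.260103 = 1.616278
contact ratio ≈ 1.6163

1.6163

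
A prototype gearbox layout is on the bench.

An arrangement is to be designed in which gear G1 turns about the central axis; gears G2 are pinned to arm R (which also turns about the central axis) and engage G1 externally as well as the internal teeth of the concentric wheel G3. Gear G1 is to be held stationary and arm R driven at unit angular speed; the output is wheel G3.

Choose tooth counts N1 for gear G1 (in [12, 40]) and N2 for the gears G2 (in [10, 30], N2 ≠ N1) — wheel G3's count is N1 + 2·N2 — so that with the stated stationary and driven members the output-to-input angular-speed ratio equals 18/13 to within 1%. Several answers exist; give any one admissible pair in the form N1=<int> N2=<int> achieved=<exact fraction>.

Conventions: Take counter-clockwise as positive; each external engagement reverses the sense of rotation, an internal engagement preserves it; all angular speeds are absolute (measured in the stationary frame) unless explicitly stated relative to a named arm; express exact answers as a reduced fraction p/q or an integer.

topology: planetary set — design target 18/13, arm = carrier (Willis)
Willis with ω_sun = 0: ω_ring/ω_arm = (N1+N3)/N3; set equal to 18/13  ⇒  N3/N1 = 1/(18/13 − 1) = 13/5
N3 = N1 + 2·N2  ⇒  N2/N1 = (N3/N1 − 1)/2 = (13/5 − 1)/2 = 4/5
smallest multiple with N1 ≥ 12 and N2 ≥ 10: k = 3  ⇒  N1 = 3·5 = 15, N2 = 3·4 = 12 (N1 ≤ 40, N2 ≤ 30, N2 ≠ N1 ✓), N3 = 15 + 2·12 = 39
check: (N1+N3)/N3 with N1 = 15, N3 = 39 gives 18/13; |achieved − target| = 0 ≤ 9/650 ✓

N1=15 N2=12 achieved=18/13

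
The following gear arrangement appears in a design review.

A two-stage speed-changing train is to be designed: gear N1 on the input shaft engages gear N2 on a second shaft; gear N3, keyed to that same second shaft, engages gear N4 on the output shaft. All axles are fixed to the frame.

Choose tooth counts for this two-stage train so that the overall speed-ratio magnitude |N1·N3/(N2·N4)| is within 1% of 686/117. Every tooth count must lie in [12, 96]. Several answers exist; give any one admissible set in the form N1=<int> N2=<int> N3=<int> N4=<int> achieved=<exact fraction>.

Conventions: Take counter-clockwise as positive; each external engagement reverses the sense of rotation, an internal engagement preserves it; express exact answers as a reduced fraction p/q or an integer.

design class (target 686/117): fixed-axis compound train
target = 686/117 in lowest terms: an exact hit needs N1·N3 = k·686 and N2·N4 = k·117 for one integer k, every count in [12, 96]; additionally prefer no 1:1 stage (N1 ≠ N2, N3 ≠ N4)
k = 1: no 1:1-free in-range split of k·686 and k·117 into factor pairs; take k = 2
k = 2: N1·N3 = 1372 = 28·49, N2·N4 = 234 = 13·18
achieved = 28·49/(13·18) = 686/117; |achieved − target| = 0 ≤ 343/5850 ✓

N1=28 N2=13 N3=49 N4=18 achieved=686/117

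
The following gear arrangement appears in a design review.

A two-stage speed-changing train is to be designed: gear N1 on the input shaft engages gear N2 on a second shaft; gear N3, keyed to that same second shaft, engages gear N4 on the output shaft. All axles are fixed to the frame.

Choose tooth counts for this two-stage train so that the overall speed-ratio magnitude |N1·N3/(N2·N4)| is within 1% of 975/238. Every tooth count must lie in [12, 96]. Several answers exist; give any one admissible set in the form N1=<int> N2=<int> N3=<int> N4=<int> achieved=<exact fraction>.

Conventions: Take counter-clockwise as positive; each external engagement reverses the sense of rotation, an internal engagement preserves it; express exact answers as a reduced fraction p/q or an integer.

class = fixed-axis compound train [2-stage, 975/238 wanted]
target = 975/238 in lowest terms: an exact hit needs N1·N3 = k·975 and N2·N4 = k·238 for one integer k, every count in [12, 96]; additionally prefer no 1:1 stage (N1 ≠ N2, N3 ≠ N4)
k = 1: N1·N3 = 975 = 13·75, N2·N4 = 238 = 14·17
achieved = 13·75/(14·17) = 975/238; |achieved − target| = 0 ≤ 39/952 ✓

N1=13 N2=14 N3=75 N4=17 achieved=975/238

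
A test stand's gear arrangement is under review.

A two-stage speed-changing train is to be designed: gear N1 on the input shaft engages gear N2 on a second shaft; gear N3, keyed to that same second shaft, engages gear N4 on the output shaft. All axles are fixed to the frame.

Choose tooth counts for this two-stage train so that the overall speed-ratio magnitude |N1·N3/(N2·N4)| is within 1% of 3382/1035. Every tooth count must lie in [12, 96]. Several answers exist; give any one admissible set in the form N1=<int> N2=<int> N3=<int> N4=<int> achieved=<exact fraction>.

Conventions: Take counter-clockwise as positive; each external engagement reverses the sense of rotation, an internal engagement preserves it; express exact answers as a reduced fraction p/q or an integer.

N1=38 N2=15 N3=89 N4=69 achieved=3382/1035

2-stage fixed-axis compound train for ratio 3382/1035
target = 3382/1035 in lowest terms: an exact hit needs N1·N3 = k·3382 and N2·N4 = k·1035 for one integer k, every count in [12, 96]; additionally prefer no 1:1 stage (N1 ≠ N2, N3 ≠ N4)
k = 1: N1·N3 = 3382 = 38·89, N2·N4 = 1035 = 15·69
achieved = 38·89/(15·69) = 3382/1035; |achieved − target| = 0 ≤ 1691/51750 ✓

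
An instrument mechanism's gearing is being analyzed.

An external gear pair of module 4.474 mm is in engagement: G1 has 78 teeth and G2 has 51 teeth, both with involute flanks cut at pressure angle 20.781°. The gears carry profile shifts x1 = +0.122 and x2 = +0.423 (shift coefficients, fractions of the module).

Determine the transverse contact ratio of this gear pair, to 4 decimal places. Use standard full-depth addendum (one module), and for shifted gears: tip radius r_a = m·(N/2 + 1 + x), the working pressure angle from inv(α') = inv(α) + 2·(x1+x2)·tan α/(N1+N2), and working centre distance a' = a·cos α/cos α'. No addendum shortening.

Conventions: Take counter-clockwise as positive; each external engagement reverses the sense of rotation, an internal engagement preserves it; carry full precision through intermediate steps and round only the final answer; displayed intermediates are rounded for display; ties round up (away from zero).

1.6715

single-mesh involute tooth geometry (78T engaging 51T at module 4.474)
base radii: r_b1 = 163.134531, r_b2 = 106.664886
tip radii: r_a1 = 179.505828, r_a2 = 120.453502
inv(α') = inv(20.781°) + 2·(+0.122+0.423)·tan α/(78+51) = 0.01999458  ⇒  α' = 21.97920°
a' = a·cos α / cos α' = 288.5730·cos 20.781°/cos 21.97920° = 290.945380
action lengths: √(r_a1²−r_b1²) = 74.896375, √(r_a2²−r_b2²) = 55.961132
base pitch p_b = π·m·cos α = 13.141083
CR = (74.896375 + 55.961132 − 290.945380·sin 21.97920°)/13.141083 = 1.671507
contact ratio ≈ 1.6715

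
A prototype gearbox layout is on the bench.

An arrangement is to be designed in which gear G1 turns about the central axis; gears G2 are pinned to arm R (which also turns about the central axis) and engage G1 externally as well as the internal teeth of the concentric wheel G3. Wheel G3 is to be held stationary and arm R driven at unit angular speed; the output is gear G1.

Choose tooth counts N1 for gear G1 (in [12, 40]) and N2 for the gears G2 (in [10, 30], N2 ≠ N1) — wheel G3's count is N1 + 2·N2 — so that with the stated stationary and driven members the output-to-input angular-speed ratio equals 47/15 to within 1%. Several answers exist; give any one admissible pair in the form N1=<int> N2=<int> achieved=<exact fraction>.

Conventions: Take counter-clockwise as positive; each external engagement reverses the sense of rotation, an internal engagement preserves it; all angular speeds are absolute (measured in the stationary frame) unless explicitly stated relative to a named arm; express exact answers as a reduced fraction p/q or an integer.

N1=30 N2=17 achieved=47/15

planetary set to be sized for 47/15 (Willis relation)
Willis with ω_ring = 0: ω_sun/ω_arm = (N1+N3)/N1; set equal to 47/15  ⇒  N3/N1 = 47/15 − 1 = 32/15
N3 = N1 + 2·N2  ⇒  N2/N1 = (N3/N1 − 1)/2 = (32/15 − 1)/2 = 17/30
smallest multiple with N1 ≥ 12 and N2 ≥ 10: k = 1  ⇒  N1 = 1·30 = 30, N2 = 1·17 = 17 (N1 ≤ 40, N2 ≤ 30, N2 ≠ N1 ✓), N3 = 30 + 2·17 = 64
check: (N1+N3)/N1 with N1 = 30, N3 = 64 gives 47/15; |achieved − target| = 0 ≤ 47/1500 ✓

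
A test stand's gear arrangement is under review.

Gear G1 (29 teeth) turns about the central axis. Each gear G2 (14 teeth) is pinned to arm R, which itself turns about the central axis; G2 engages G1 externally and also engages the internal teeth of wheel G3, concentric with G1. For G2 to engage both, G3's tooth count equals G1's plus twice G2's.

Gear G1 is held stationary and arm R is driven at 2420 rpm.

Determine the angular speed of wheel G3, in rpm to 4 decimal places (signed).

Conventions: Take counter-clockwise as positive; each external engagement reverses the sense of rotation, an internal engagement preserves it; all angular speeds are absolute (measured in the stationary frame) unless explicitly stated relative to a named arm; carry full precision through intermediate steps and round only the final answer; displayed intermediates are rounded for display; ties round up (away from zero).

+3651.2281 rpm

planetary set (29T centre, 14T on arm, 57T internal) — Willis relation
normalise by the input: solve with ω_arm = 1, then scale by 2420 rpm
ring teeth: 29 + 2·14 = 57
29(ω_sun−ω_arm) = −57(ω_ring−ω_arm),  ω_sun = 0, ω_arm = 1
ω_ring = 1 − (29/57)(0−1) = 86/57
scale: ω_ring = 86/57 × 2420 rpm = +3651.2281 rpm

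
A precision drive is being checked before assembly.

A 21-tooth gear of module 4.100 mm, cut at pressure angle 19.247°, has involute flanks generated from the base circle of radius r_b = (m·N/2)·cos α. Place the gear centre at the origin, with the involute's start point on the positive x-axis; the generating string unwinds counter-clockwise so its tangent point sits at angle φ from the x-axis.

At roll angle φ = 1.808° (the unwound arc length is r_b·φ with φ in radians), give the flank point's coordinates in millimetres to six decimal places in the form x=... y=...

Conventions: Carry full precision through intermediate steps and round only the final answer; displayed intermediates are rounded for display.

x=40.664006 y=0.000426

topology: single-mesh involute geometry — m = 4.100, N = 21
pitch radius r_p = m·N/2 = 4.100·21/2 = 43.050000
base radius r_b = r_p·cos α = 43.050000·cos 19.247° = 40.643775
roll angle φ = 1.808° = 0.03155555 rad
x = r_b·(cos φ + φ·sin φ) = 40.664006
y = r_b·(sin φ − φ·cos φ) = 0.000426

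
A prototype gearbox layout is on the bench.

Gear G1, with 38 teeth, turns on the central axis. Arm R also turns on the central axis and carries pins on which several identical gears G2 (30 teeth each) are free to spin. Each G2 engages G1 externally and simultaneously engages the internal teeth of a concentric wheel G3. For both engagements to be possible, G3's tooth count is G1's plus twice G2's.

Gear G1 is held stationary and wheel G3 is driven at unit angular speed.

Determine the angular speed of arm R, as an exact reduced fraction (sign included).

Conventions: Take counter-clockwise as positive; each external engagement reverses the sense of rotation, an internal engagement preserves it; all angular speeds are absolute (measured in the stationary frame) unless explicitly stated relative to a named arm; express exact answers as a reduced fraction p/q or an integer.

49/68

recognized (axles ride arm R): planetary set, 38/30/98 teeth
ring teeth: 38 + 2·30 = 98
38(ω_sun−ω_arm) = −98(ω_ring−ω_arm),  ω_sun = 0, ω_ring = 1
38(0−ω_arm) = −98(1−ω_arm)  ⇒  136·ω_arm = 98  ⇒  ω_arm = 49/68
exact speed ratio = 49/68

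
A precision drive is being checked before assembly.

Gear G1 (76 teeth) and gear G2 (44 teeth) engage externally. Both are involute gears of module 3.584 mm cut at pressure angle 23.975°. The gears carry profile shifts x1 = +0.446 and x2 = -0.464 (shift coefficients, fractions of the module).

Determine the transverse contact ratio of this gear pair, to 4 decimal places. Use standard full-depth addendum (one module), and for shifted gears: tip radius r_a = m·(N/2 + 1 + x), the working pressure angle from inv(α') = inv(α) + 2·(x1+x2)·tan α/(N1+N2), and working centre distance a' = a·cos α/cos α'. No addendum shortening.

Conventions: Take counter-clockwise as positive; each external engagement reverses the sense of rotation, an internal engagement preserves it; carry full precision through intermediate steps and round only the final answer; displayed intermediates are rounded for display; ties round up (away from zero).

1.5923

single-mesh involute tooth geometry (76T engaging 44T at module 3.584)
base radii: r_b1 = 124.441741, r_b2 = 72.045219
tip radii: r_a1 = 141.374464, r_a2 = 80.769024
inv(α') = inv(23.975°) + 2·(+0.446-0.464)·tan α/(76+44) = 0.02612986  ⇒  α' = 23.93628°
a' = a·cos α / cos α' = 215.0400·cos 23.975°/cos 23.93628° = 214.975439
action lengths: √(r_a1²−r_b1²) = 67.089433, √(r_a2²−r_b2²) = 36.511939
base pitch p_b = π·m·cos α = 10.288033
CR = (67.089433 + 36.511939 − 214.975439·sin 23.93628°)/10.288033 = 1.592283
contact ratio ≈ 1.5923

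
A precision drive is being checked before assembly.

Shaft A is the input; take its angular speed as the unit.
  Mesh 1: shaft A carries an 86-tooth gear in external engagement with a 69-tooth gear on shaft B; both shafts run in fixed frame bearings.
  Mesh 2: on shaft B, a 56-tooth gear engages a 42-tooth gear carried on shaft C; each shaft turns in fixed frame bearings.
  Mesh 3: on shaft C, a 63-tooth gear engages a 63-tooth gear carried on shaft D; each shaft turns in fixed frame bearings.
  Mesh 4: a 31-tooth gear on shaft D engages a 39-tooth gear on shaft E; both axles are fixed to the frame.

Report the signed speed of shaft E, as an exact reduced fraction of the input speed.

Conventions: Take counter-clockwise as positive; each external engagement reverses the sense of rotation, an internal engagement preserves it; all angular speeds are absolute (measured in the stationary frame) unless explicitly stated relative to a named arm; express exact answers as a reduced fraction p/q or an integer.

4-mesh fixed-axis compound train (all bearings frame-fixed)
mesh 1 [86T→69T]: |ω|/ω_in = 1×86/69 = 86/69, sense flips to −
mesh 2 [56T→42T]: |ω|/ω_in = (86/69)×56/42 = 344/207, sense flips to +
mesh 3 [63T→63T]: |ω|/ω_in = (344/207)×63/63 = 344/207, sense flips to −
mesh 4 [31T→39T]: |ω|/ω_in = (344/207)×31/39 = 10664/8073, sense flips to +
signed output speed (× input speed) = 10664/8073

10664/8073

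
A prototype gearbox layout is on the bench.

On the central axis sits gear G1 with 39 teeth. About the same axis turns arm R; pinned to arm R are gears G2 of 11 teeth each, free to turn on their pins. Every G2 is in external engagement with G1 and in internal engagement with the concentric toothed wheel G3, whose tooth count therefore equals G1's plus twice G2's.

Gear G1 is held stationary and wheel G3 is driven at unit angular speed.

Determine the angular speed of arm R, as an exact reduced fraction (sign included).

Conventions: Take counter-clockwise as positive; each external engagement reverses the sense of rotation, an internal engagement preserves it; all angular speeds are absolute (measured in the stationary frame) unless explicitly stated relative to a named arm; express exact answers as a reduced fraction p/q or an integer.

planetary set (39T centre, 11T on arm, 61T internal) — Willis relation
ring teeth: 39 + 2·11 = 61
39(ω_sun−ω_arm) = −61(ω_ring−ω_arm),  ω_sun = 0, ω_ring = 1
39(0−ω_arm) = −61(1−ω_arm)  ⇒  100·ω_arm = 61  ⇒  ω_arm = 61/100
exact speed ratio = 61/100

61/100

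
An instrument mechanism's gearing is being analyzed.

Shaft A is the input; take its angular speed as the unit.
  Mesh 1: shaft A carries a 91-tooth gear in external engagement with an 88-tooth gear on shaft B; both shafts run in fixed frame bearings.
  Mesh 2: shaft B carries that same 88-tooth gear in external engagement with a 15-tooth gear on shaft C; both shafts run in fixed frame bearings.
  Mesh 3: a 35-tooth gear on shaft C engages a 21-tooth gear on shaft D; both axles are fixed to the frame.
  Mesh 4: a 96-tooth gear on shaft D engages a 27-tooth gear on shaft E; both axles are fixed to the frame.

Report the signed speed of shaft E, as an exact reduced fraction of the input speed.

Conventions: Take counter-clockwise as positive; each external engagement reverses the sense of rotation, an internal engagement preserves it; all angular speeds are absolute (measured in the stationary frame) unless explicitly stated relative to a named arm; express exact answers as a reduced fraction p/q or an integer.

2912/81

4-mesh fixed-axis compound train (all bearings frame-fixed)
mesh 1 [91T→88T]: |ω|/ω_in = 1×91/88 = 91/88, sense flips to −
mesh 2 [88T→15T]: |ω|/ω_in = (91/88)×88/15 = 91/15, sense flips to +
mesh 3 [35T→21T]: |ω|/ω_in = (91/15)×35/21 = 91/9, sense flips to −
mesh 4 [96T→27T]: |ω|/ω_in = (91/9)×96/27 = 2912/81, sense flips to +
signed output speed (× input speed) = 2912/81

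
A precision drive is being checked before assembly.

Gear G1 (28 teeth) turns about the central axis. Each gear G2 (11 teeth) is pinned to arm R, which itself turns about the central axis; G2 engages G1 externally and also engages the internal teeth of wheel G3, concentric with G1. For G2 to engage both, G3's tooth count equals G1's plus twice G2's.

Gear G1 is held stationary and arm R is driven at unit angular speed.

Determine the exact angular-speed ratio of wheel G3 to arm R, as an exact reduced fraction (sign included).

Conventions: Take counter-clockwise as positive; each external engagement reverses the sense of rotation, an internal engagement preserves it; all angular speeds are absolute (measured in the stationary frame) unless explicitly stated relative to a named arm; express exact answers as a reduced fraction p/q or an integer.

39/25

class = planetary set [G3 = 28+2·11 = 50; Willis about the carrier]
ring teeth: 28 + 2·11 = 50
28(ω_sun−ω_arm) = −50(ω_ring−ω_arm),  ω_sun = 0, ω_arm = 1
ω_ring = 1 − (28/50)(0−1) = 39/25
ω_out/ω_in = 39/25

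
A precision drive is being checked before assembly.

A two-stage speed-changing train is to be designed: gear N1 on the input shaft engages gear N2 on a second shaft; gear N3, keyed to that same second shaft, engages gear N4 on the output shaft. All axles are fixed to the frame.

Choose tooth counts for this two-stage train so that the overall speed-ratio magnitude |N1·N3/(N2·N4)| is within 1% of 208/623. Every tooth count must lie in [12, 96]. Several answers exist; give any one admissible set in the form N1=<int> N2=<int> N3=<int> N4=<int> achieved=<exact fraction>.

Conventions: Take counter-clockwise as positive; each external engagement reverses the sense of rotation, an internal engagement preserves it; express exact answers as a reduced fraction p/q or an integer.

topology: fixed-axis compound train — 2 stages, target 208/623
target = 208/623 in lowest terms: an exact hit needs N1·N3 = k·208 and N2·N4 = k·623 for one integer k, every count in [12, 96]; additionally prefer no 1:1 stage (N1 ≠ N2, N3 ≠ N4)
k = 1: no 1:1-free in-range split of k·208 and k·623 into factor pairs; take k = 2
k = 2: N1·N3 = 416 = 13·32, N2·N4 = 1246 = 14·89
achieved = 13·32/(14·89) = 208/623; |achieved − target| = 0 ≤ 52/15575 ✓

N1=13 N2=14 N3=32 N4=89 achieved=208/623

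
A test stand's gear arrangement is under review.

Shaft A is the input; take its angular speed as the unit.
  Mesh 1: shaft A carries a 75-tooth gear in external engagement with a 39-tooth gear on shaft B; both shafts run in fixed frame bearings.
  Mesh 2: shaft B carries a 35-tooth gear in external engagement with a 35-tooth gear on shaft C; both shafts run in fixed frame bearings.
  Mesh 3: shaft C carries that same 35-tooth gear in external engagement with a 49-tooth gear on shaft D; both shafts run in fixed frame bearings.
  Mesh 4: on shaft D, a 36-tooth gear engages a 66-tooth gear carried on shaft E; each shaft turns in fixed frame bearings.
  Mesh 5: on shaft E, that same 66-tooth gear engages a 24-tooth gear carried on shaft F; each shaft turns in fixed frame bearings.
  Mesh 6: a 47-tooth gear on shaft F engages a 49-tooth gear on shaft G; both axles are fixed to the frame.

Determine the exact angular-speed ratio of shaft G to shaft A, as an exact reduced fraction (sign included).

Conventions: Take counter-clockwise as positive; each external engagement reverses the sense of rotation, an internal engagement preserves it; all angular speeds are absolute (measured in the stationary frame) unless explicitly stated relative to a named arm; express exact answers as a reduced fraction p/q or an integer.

17625/8918

class = fixed-axis compound train [6 meshes; 6 ratios multiply, 6 sense flips]
mesh 1 [75T→39T]: running ratio 25/13, sense −
mesh 2 [35T→35T]: running ratio 25/13, sense +
mesh 3 [35T→49T]: running ratio 125/91, sense −
mesh 4 [36T→66T]: running ratio 750/1001, sense +
mesh 5 [66T→24T]: running ratio 375/182, sense −
mesh 6 [47T→49T]: running ratio 17625/8918, sense +
ω_out/ω_in = 17625/8918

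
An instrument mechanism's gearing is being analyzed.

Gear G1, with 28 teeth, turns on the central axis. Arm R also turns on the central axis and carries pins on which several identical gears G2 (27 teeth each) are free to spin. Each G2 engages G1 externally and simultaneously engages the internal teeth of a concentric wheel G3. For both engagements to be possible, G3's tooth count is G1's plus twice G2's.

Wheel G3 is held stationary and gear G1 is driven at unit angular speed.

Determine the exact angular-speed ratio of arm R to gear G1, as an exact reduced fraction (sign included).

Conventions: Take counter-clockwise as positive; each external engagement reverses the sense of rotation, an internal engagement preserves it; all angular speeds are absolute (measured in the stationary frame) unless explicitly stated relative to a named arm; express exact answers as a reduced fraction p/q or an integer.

14/55

recognized (axles ride arm R): planetary set, 28/27/82 teeth
ring teeth: 28 + 2·27 = 82
28(ω_sun−ω_arm) = −82(ω_ring−ω_arm),  ω_ring = 0, ω_sun = 1
28(1−ω_arm) = −82(0−ω_arm)  ⇒  110·ω_arm = 28  ⇒  ω_arm = 14/55
ω_out/ω_in = 14/55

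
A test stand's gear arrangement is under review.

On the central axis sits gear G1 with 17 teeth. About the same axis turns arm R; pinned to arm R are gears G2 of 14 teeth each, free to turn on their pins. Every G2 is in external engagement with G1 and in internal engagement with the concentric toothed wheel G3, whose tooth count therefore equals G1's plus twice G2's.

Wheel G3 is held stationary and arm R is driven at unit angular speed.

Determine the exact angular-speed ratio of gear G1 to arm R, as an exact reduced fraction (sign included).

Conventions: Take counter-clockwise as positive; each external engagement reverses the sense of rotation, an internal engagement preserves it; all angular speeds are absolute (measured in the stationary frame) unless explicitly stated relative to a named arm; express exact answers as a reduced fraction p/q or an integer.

topology: planetary set — G1 17T / G2 14T / G3 45T, arm = carrier (Willis)
ring teeth: 17 + 2·14 = 45
17(ω_sun−ω_arm) = −45(ω_ring−ω_arm),  ω_ring = 0, ω_arm = 1
ω_sun = 1 − (45/17)(0−1) = 62/17
ω_out/ω_in = 62/17

62/17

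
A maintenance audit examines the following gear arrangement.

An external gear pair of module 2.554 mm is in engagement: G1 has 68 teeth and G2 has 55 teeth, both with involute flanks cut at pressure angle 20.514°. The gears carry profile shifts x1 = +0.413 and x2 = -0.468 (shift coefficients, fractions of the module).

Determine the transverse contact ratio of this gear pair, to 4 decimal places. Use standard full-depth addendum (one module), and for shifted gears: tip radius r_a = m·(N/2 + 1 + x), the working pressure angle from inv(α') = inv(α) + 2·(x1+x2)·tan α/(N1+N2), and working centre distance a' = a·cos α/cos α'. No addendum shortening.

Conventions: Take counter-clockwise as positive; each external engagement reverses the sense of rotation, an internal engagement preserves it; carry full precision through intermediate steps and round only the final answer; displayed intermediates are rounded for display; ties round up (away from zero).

1.7549

recognized (one external pair, fixed centres): single-mesh tooth geometry, m = 2.554, N1 = 68, N2 = 55
base radii: r_b1 = 81.329433, r_b2 = 65.781159
tip radii: r_a1 = 90.444802, r_a2 = 71.593728
inv(α') = inv(20.514°) + 2·(+0.413-0.468)·tan α/(68+55) = 0.01579175  ⇒  α' = 20.37605°
a' = a·cos α / cos α' = 157.0710·cos 20.514°/cos 20.37605° = 156.930077
action lengths: √(r_a1²−r_b1²) = 39.570008, √(r_a2²−r_b2²) = 28.257760
base pitch p_b = π·m·cos α = 7.514822
CR = (39.570008 + 28.257760 − 156.930077·sin 20.37605°)/7.514822 = 1.754909
contact ratio ≈ 1.7549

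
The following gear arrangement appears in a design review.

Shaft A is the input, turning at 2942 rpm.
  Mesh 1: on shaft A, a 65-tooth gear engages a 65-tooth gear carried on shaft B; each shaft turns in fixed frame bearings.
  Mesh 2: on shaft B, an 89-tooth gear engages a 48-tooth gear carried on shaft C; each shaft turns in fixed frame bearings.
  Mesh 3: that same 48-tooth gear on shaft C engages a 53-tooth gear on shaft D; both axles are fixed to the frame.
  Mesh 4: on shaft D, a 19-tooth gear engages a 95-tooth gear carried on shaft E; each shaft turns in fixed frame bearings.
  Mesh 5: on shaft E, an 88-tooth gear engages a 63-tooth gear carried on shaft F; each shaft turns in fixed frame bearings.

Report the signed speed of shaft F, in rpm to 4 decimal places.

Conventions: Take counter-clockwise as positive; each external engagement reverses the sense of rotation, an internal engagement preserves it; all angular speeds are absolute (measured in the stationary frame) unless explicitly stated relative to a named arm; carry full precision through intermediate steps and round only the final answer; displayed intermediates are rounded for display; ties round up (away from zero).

-1380.1584 rpm

topology: fixed-axis compound train — 5 meshes, A→F
mesh 1 [65T→65T]: ω = 2942.0000×65/65 = 2942.0000 rpm, sense flips to −
mesh 2 [89T→48T]: ω = 2942.0000×89/48 = 5454.9583 rpm, sense flips to +
mesh 3 [48T→53T]: ω = 5454.9583×48/53 = 4940.3396 rpm, sense flips to −
mesh 4 [19T→95T]: ω = 4940.3396×19/95 = 988.0679 rpm, sense flips to +
mesh 5 [88T→63T]: ω = 988.0679×88/63 = 1380.1584 rpm, sense flips to −
signed output speed = -1380.1584 rpm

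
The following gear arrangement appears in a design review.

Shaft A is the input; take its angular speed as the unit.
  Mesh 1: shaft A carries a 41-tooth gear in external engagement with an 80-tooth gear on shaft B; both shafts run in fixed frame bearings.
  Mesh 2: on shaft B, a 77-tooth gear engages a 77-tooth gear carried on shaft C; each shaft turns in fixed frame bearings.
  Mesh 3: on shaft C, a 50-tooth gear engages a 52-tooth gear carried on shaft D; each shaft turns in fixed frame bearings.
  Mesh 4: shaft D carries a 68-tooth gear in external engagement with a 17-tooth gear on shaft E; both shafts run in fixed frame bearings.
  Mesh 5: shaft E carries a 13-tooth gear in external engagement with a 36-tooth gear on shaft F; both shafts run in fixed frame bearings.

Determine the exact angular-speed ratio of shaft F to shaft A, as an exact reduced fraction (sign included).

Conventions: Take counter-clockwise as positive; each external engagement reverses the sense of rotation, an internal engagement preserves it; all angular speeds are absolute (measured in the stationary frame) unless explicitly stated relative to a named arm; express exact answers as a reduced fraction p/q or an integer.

-205/288

class = fixed-axis compound train [5 meshes; 5 ratios multiply, 5 sense flips]
mesh 1 [41T→80T]: running ratio 41/80, sense −
mesh 2 [77T→77T]: running ratio 41/80, sense +
mesh 3 [50T→52T]: running ratio 205/416, sense −
mesh 4 [68T→17T]: running ratio 205/104, sense +
mesh 5 [13T→36T]: running ratio 205/288, sense −
ω_out/ω_in = -205/288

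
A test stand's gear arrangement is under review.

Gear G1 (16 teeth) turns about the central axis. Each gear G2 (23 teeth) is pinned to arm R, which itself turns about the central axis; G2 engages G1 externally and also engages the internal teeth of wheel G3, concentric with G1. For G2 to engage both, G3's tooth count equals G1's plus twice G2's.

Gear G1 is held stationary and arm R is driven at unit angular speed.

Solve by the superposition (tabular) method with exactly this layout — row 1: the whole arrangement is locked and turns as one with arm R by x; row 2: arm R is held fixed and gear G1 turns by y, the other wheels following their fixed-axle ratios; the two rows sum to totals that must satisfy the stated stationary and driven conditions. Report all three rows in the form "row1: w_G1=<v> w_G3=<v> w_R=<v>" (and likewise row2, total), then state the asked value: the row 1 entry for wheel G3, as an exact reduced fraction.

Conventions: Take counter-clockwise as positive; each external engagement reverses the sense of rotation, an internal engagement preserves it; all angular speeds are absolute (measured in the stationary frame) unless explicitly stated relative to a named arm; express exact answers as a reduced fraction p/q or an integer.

row1: w_G1=1 w_G3=1 w_R=1
row2: w_G1=-1 w_G3=8/31 w_R=0
total: w_G1=0 w_G3=39/31 w_R=1
asked value: 1

topology: planetary set — G1 16T / G2 23T / G3 62T, arm = carrier (Willis)
superposition row 1 [locked train]: every member turns x
row 2 — arm fixed, fixed-axis ratios: sun y, ring −(16/62)·y, arm 0
boundary: total ω_sun = x + y = 0 and total ω_arm = x = 1  ⇒  y = -1, x = 1
row 2 ring = −(16/62)·(-1) = 8/31
totals (row 1 + row 2): sun 1 + (-1) = 0, ring 1 + 8/31 = 39/31, arm 1 + 0 = 1
asked cell (row1, ring) = 1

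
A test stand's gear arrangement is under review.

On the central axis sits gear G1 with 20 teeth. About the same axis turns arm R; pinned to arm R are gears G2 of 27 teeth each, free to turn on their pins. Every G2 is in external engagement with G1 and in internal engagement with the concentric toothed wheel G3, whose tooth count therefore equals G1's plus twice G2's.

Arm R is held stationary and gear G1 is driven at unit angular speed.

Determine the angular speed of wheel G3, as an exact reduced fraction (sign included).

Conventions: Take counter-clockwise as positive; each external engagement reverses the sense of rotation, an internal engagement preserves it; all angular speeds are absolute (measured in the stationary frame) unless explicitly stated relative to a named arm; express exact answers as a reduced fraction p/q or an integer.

-10/37

planetary set (20T centre, 27T on arm, 74T internal) — Willis relation
ring teeth: 20 + 2·27 = 74
20(ω_sun−ω_arm) = −74(ω_ring−ω_arm),  ω_arm = 0, ω_sun = 1
ω_ring = 0 − (20/74)(1−0) = -10/37
exact speed ratio = -10/37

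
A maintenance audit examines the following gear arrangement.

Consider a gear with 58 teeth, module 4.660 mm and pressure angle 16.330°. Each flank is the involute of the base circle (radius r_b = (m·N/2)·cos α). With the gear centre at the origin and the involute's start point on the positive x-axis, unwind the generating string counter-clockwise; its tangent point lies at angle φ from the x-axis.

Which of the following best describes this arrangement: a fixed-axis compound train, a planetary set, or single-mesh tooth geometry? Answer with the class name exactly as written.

single-mesh involute tooth geometry (58T wheel at module 4.660)
classification: single-mesh tooth geometry

single-mesh tooth geometry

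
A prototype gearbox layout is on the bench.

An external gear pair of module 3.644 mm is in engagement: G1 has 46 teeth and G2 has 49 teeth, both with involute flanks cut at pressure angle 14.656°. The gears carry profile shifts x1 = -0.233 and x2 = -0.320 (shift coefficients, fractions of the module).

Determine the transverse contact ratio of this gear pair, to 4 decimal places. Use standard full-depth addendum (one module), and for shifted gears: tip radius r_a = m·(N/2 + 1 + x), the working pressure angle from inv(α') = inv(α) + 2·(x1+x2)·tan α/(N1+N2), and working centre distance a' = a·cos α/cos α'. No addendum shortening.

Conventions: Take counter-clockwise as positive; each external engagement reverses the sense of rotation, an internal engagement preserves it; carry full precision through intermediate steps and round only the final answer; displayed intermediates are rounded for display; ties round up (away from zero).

topology: single-mesh involute geometry — m = 3.644, 46T/49T pair
base radii: r_b1 = 81.084954, r_b2 = 86.373103
tip radii: r_a1 = 86.606948, r_a2 = 91.755920
inv(α') = inv(14.656°) + 2·(-0.233-0.320)·tan α/(46+49) = 0.00268431  ⇒  α' = 11.42316°
a' = a·cos α / cos α' = 173.0900·cos 14.656°/cos 11.42316° = 170.842238
action lengths: √(r_a1²−r_b1²) = 30.430145, √(r_a2²−r_b2²) = 30.965077
base pitch p_b = π·m·cos α = 11.075474
CR = (30.430145 + 30.965077 − 170.842238·sin 11.42316°)/11.075474 = 2.488318
contact ratio ≈ 2.4883

2.4883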